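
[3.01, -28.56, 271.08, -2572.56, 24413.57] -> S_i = 3.01*(-9.49)^i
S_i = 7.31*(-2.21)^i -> [7.31, -16.16, 35.7, -78.9, 174.38]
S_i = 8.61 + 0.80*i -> [8.61, 9.41, 10.21, 11.01, 11.81]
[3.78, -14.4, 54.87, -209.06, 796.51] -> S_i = 3.78*(-3.81)^i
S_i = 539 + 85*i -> [539, 624, 709, 794, 879]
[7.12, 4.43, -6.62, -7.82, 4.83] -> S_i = Random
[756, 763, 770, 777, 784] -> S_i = 756 + 7*i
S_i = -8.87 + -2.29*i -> [-8.87, -11.16, -13.45, -15.74, -18.03]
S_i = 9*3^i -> [9, 27, 81, 243, 729]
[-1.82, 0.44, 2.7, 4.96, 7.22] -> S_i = -1.82 + 2.26*i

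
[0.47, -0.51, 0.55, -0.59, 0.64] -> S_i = 0.47*(-1.08)^i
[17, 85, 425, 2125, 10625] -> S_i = 17*5^i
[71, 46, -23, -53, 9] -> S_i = Random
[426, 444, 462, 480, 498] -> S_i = 426 + 18*i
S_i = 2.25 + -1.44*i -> [2.25, 0.81, -0.63, -2.07, -3.51]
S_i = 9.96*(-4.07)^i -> [9.96, -40.54, 164.99, -671.49, 2732.98]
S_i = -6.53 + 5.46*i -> [-6.53, -1.07, 4.39, 9.85, 15.31]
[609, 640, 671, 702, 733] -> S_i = 609 + 31*i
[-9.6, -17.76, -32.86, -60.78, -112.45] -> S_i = -9.60*1.85^i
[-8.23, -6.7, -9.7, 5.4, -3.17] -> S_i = Random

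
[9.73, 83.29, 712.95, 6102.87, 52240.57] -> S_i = 9.73*8.56^i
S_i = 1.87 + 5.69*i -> [1.87, 7.56, 13.25, 18.94, 24.63]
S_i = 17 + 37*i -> [17, 54, 91, 128, 165]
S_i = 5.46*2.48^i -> [5.46, 13.54, 33.58, 83.28, 206.54]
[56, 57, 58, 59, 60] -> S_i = 56 + 1*i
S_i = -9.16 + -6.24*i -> [-9.16, -15.4, -21.64, -27.88, -34.12]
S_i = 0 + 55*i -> [0, 55, 110, 165, 220]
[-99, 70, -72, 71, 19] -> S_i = Random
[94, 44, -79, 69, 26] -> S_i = Random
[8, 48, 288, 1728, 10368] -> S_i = 8*6^i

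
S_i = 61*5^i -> [61, 305, 1525, 7625, 38125]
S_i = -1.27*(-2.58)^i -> [-1.27, 3.28, -8.45, 21.81, -56.27]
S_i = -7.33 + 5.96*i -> [-7.33, -1.37, 4.59, 10.55, 16.51]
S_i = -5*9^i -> [-5, -45, -405, -3645, -32805]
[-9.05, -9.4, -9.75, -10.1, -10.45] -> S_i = -9.05 + -0.35*i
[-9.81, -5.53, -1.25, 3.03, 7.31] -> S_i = -9.81 + 4.28*i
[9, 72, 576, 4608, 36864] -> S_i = 9*8^i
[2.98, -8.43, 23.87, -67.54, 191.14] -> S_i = 2.98*(-2.83)^i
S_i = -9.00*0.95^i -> [-9.0, -8.55, -8.12, -7.72, -7.33]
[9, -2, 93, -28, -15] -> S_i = Random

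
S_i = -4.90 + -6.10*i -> [-4.9, -11.0, -17.1, -23.2, -29.3]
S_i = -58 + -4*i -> [-58, -62, -66, -70, -74]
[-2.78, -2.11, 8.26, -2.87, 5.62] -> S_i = Random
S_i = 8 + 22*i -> [8, 30, 52, 74, 96]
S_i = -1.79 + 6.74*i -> [-1.79, 4.95, 11.69, 18.43, 25.17]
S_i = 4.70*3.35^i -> [4.7, 15.74, 52.75, 176.7, 591.94]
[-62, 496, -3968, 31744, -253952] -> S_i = -62*-8^i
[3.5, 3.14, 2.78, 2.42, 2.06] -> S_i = 3.50 + -0.36*i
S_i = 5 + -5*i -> [5, 0, -5, -10, -15]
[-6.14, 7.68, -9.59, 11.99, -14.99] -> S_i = -6.14*(-1.25)^i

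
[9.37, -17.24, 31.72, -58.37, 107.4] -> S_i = 9.37*(-1.84)^i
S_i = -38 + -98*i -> [-38, -136, -234, -332, -430]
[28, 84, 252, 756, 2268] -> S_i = 28*3^i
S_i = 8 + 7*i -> [8, 15, 22, 29, 36]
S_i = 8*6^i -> [8, 48, 288, 1728, 10368]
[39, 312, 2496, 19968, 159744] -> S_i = 39*8^i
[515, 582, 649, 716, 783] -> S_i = 515 + 67*i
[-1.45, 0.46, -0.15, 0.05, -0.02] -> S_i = -1.45*(-0.32)^i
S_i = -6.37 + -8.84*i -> [-6.37, -15.21, -24.05, -32.89, -41.73]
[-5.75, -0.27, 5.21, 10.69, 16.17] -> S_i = -5.75 + 5.48*i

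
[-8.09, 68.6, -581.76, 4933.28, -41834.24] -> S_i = -8.09*(-8.48)^i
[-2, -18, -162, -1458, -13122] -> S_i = -2*9^i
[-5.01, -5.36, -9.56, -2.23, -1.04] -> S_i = Random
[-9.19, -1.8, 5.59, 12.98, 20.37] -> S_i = -9.19 + 7.39*i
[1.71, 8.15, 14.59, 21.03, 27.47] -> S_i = 1.71 + 6.44*i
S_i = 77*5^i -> [77, 385, 1925, 9625, 48125]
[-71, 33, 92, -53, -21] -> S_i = Random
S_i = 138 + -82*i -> [138, 56, -26, -108, -190]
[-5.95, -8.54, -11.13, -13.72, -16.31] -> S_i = -5.95 + -2.59*i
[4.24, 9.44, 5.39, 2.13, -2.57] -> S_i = Random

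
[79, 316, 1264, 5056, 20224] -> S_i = 79*4^i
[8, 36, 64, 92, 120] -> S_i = 8 + 28*i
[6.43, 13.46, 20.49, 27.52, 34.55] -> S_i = 6.43 + 7.03*i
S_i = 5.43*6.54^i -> [5.43, 35.51, 232.25, 1518.91, 9933.7]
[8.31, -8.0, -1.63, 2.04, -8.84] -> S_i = Random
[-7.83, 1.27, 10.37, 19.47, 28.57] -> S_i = -7.83 + 9.10*i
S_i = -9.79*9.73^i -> [-9.79, -95.26, -926.85, -9018.23, -87747.36]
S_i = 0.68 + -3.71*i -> [0.68, -3.03, -6.74, -10.45, -14.16]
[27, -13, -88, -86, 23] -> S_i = Random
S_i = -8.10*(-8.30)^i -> [-8.1, 67.23, -558.01, 4631.47, -38441.24]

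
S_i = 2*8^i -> [2, 16, 128, 1024, 8192]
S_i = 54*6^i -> [54, 324, 1944, 11664, 69984]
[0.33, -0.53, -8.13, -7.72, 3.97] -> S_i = Random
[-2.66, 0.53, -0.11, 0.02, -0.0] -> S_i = -2.66*(-0.20)^i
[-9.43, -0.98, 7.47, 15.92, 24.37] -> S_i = -9.43 + 8.45*i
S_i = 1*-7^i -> [1, -7, 49, -343, 2401]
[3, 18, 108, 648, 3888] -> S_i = 3*6^i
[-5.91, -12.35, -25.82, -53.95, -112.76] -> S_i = -5.91*2.09^i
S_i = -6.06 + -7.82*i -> [-6.06, -13.88, -21.7, -29.52, -37.34]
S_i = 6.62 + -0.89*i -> [6.62, 5.73, 4.84, 3.95, 3.06]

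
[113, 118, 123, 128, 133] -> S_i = 113 + 5*i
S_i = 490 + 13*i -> [490, 503, 516, 529, 542]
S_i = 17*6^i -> [17, 102, 612, 3672, 22032]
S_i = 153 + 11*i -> [153, 164, 175, 186, 197]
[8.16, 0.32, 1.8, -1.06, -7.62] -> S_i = Random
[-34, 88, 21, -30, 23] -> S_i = Random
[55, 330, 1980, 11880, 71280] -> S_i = 55*6^i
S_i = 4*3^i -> [4, 12, 36, 108, 324]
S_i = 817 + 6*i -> [817, 823, 829, 835, 841]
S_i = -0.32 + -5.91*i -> [-0.32, -6.23, -12.14, -18.05, -23.96]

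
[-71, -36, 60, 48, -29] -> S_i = Random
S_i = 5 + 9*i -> [5, 14, 23, 32, 41]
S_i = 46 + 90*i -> [46, 136, 226, 316, 406]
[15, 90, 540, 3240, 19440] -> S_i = 15*6^i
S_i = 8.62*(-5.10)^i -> [8.62, -43.96, 224.21, -1143.45, 5831.6]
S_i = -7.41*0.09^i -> [-7.41, -0.67, -0.06, -0.01, -0.0]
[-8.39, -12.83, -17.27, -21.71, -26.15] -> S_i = -8.39 + -4.44*i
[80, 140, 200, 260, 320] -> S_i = 80 + 60*i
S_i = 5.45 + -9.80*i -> [5.45, -4.35, -14.15, -23.95, -33.75]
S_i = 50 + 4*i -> [50, 54, 58, 62, 66]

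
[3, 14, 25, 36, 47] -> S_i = 3 + 11*i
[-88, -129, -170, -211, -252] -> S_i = -88 + -41*i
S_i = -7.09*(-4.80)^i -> [-7.09, 34.03, -163.35, 784.1, -3763.67]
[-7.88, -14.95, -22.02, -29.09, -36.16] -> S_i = -7.88 + -7.07*i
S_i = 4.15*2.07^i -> [4.15, 8.59, 17.78, 36.81, 76.2]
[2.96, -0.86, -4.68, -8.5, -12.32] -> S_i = 2.96 + -3.82*i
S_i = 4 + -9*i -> [4, -5, -14, -23, -32]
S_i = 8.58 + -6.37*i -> [8.58, 2.21, -4.16, -10.53, -16.9]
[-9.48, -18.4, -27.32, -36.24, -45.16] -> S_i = -9.48 + -8.92*i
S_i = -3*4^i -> [-3, -12, -48, -192, -768]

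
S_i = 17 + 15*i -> [17, 32, 47, 62, 77]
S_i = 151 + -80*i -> [151, 71, -9, -89, -169]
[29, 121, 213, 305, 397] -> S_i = 29 + 92*i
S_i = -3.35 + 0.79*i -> [-3.35, -2.56, -1.77, -0.98, -0.19]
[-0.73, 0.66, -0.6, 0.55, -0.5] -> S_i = -0.73*(-0.91)^i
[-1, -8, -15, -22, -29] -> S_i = -1 + -7*i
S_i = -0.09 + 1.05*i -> [-0.09, 0.96, 2.01, 3.06, 4.11]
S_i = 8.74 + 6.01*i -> [8.74, 14.75, 20.76, 26.77, 32.78]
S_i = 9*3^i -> [9, 27, 81, 243, 729]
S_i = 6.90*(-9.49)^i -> [6.9, -65.48, 621.41, -5897.23, 55964.67]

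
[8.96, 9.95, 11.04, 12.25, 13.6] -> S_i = 8.96*1.11^i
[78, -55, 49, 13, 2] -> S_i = Random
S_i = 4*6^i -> [4, 24, 144, 864, 5184]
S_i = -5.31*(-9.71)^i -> [-5.31, 51.56, -500.65, 4861.3, -47203.2]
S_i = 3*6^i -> [3, 18, 108, 648, 3888]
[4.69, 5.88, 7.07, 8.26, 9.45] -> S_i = 4.69 + 1.19*i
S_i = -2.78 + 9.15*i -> [-2.78, 6.37, 15.52, 24.67, 33.82]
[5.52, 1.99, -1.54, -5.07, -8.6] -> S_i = 5.52 + -3.53*i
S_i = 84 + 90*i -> [84, 174, 264, 354, 444]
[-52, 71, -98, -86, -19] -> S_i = Random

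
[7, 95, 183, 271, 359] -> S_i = 7 + 88*i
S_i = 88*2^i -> [88, 176, 352, 704, 1408]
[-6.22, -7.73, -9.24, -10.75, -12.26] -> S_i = -6.22 + -1.51*i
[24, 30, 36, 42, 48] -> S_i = 24 + 6*i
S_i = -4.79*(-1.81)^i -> [-4.79, 8.67, -15.69, 28.4, -51.41]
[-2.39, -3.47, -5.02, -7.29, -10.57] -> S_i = -2.39*1.45^i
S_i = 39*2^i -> [39, 78, 156, 312, 624]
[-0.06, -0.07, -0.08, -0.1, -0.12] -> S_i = -0.06*1.19^i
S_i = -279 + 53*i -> [-279, -226, -173, -120, -67]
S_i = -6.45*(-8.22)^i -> [-6.45, 53.02, -435.82, 3582.41, -29447.4]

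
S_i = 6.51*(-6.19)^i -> [6.51, -40.3, 249.44, -1544.02, 9557.48]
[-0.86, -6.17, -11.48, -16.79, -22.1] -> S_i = -0.86 + -5.31*i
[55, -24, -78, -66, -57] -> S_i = Random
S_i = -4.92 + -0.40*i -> [-4.92, -5.32, -5.72, -6.12, -6.52]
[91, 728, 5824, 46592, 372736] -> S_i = 91*8^i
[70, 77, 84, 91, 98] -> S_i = 70 + 7*i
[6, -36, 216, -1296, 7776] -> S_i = 6*-6^i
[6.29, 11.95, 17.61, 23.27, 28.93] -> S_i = 6.29 + 5.66*i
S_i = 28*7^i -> [28, 196, 1372, 9604, 67228]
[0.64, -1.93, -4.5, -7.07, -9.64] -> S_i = 0.64 + -2.57*i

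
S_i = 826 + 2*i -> [826, 828, 830, 832, 834]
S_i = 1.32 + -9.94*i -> [1.32, -8.62, -18.56, -28.5, -38.44]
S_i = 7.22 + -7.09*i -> [7.22, 0.13, -6.96, -14.05, -21.14]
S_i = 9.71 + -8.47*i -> [9.71, 1.24, -7.23, -15.7, -24.17]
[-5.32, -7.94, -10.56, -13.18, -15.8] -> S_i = -5.32 + -2.62*i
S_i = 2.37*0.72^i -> [2.37, 1.71, 1.23, 0.88, 0.64]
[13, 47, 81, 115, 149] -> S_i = 13 + 34*i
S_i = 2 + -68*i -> [2, -66, -134, -202, -270]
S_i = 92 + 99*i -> [92, 191, 290, 389, 488]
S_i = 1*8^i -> [1, 8, 64, 512, 4096]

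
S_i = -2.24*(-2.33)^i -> [-2.24, 5.22, -12.16, 28.33, -66.02]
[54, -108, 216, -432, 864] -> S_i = 54*-2^i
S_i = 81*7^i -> [81, 567, 3969, 27783, 194481]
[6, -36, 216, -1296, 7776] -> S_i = 6*-6^i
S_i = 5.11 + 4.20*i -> [5.11, 9.31, 13.51, 17.71, 21.91]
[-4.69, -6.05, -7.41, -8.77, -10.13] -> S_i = -4.69 + -1.36*i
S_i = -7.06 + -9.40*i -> [-7.06, -16.46, -25.86, -35.26, -44.66]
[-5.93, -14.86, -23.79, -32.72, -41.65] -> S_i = -5.93 + -8.93*i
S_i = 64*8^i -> [64, 512, 4096, 32768, 262144]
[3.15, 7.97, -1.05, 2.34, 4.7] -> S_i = Random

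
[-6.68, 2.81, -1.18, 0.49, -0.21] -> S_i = -6.68*(-0.42)^i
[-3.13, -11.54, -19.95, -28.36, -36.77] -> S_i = -3.13 + -8.41*i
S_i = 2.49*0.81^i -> [2.49, 2.02, 1.63, 1.32, 1.07]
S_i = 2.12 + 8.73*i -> [2.12, 10.85, 19.58, 28.31, 37.04]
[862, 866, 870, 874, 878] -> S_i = 862 + 4*i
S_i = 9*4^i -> [9, 36, 144, 576, 2304]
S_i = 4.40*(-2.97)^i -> [4.4, -13.07, 38.81, -115.27, 342.36]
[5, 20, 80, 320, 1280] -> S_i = 5*4^i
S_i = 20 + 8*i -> [20, 28, 36, 44, 52]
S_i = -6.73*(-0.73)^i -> [-6.73, 4.91, -3.59, 2.62, -1.91]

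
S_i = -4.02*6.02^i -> [-4.02, -24.2, -145.69, -877.03, -5279.73]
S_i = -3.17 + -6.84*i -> [-3.17, -10.01, -16.85, -23.69, -30.53]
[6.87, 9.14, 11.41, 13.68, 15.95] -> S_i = 6.87 + 2.27*i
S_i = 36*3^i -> [36, 108, 324, 972, 2916]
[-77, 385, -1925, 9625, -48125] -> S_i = -77*-5^i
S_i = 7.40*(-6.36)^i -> [7.4, -47.06, 299.33, -1903.72, 12107.66]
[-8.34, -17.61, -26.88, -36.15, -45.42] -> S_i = -8.34 + -9.27*i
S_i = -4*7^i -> [-4, -28, -196, -1372, -9604]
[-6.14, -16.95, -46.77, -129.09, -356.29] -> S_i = -6.14*2.76^i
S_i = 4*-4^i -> [4, -16, 64, -256, 1024]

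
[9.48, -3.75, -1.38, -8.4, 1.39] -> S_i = Random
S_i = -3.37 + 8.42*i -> [-3.37, 5.05, 13.47, 21.89, 30.31]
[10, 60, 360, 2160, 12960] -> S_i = 10*6^i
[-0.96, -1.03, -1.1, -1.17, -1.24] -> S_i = -0.96 + -0.07*i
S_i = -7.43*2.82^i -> [-7.43, -20.95, -59.09, -166.62, -469.88]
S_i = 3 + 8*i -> [3, 11, 19, 27, 35]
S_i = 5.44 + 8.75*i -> [5.44, 14.19, 22.94, 31.69, 40.44]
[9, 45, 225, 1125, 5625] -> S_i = 9*5^i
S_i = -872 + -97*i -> [-872, -969, -1066, -1163, -1260]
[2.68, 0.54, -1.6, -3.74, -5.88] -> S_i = 2.68 + -2.14*i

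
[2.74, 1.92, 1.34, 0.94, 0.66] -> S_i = 2.74*0.70^i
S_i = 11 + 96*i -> [11, 107, 203, 299, 395]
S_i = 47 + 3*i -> [47, 50, 53, 56, 59]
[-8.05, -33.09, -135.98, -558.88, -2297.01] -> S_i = -8.05*4.11^i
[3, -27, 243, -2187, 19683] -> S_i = 3*-9^i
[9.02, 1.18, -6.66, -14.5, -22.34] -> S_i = 9.02 + -7.84*i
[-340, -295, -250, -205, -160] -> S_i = -340 + 45*i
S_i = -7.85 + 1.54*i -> [-7.85, -6.31, -4.77, -3.23, -1.69]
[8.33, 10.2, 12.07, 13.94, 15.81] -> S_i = 8.33 + 1.87*i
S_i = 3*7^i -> [3, 21, 147, 1029, 7203]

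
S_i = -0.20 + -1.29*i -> [-0.2, -1.49, -2.78, -4.07, -5.36]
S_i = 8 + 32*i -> [8, 40, 72, 104, 136]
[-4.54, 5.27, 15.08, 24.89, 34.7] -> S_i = -4.54 + 9.81*i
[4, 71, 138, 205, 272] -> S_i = 4 + 67*i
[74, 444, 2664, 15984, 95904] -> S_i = 74*6^i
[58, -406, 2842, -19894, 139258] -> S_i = 58*-7^i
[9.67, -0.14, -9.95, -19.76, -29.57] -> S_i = 9.67 + -9.81*i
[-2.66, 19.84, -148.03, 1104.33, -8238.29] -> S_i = -2.66*(-7.46)^i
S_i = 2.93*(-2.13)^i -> [2.93, -6.24, 13.29, -28.31, 60.31]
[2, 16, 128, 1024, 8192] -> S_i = 2*8^i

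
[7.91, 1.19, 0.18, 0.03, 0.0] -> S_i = 7.91*0.15^i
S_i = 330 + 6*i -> [330, 336, 342, 348, 354]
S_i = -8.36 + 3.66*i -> [-8.36, -4.7, -1.04, 2.62, 6.28]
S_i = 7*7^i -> [7, 49, 343, 2401, 16807]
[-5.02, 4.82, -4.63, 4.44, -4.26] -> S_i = -5.02*(-0.96)^i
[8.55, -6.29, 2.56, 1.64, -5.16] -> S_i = Random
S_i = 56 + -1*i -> [56, 55, 54, 53, 52]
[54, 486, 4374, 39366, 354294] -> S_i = 54*9^i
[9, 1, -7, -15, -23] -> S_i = 9 + -8*i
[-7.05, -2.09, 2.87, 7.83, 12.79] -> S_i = -7.05 + 4.96*i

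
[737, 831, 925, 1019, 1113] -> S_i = 737 + 94*i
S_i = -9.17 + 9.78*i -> [-9.17, 0.61, 10.39, 20.17, 29.95]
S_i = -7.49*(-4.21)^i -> [-7.49, 31.53, -132.75, 558.89, -2352.94]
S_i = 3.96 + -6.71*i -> [3.96, -2.75, -9.46, -16.17, -22.88]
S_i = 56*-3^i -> [56, -168, 504, -1512, 4536]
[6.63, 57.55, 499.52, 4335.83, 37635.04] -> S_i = 6.63*8.68^i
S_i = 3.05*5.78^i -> [3.05, 17.63, 101.9, 588.96, 3404.17]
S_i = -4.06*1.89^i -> [-4.06, -7.67, -14.5, -27.41, -51.81]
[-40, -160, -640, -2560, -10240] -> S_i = -40*4^i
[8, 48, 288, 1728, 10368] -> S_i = 8*6^i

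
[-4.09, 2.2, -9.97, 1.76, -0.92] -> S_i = Random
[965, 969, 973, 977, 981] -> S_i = 965 + 4*i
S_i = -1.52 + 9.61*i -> [-1.52, 8.09, 17.7, 27.31, 36.92]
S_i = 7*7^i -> [7, 49, 343, 2401, 16807]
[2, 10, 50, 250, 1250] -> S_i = 2*5^i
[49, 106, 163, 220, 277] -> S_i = 49 + 57*i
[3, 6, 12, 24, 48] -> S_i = 3*2^i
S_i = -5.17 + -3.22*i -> [-5.17, -8.39, -11.61, -14.83, -18.05]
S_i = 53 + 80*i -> [53, 133, 213, 293, 373]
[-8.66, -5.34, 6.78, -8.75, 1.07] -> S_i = Random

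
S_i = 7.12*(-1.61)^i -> [7.12, -11.46, 18.46, -29.71, 47.84]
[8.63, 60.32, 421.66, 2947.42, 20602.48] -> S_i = 8.63*6.99^i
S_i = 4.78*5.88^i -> [4.78, 28.11, 165.27, 971.76, 5713.96]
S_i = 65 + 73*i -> [65, 138, 211, 284, 357]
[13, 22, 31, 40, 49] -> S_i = 13 + 9*i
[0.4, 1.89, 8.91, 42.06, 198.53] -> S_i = 0.40*4.72^i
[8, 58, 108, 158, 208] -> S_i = 8 + 50*i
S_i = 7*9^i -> [7, 63, 567, 5103, 45927]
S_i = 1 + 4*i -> [1, 5, 9, 13, 17]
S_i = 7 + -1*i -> [7, 6, 5, 4, 3]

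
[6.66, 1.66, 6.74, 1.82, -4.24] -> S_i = Random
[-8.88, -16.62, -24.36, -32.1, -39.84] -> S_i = -8.88 + -7.74*i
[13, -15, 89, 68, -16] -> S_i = Random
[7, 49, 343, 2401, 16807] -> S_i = 7*7^i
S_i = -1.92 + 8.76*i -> [-1.92, 6.84, 15.6, 24.36, 33.12]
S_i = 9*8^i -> [9, 72, 576, 4608, 36864]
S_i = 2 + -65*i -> [2, -63, -128, -193, -258]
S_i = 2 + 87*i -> [2, 89, 176, 263, 350]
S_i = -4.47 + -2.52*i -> [-4.47, -6.99, -9.51, -12.03, -14.55]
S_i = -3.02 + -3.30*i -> [-3.02, -6.32, -9.62, -12.92, -16.22]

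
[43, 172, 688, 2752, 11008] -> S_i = 43*4^i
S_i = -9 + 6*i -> [-9, -3, 3, 9, 15]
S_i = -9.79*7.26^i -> [-9.79, -71.08, -516.01, -3746.21, -27197.51]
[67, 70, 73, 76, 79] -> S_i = 67 + 3*i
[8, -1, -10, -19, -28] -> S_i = 8 + -9*i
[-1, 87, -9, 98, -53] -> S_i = Random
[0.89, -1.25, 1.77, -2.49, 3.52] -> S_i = 0.89*(-1.41)^i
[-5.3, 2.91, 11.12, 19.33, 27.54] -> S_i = -5.30 + 8.21*i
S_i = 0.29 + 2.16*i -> [0.29, 2.45, 4.61, 6.77, 8.93]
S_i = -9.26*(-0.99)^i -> [-9.26, 9.17, -9.08, 8.98, -8.9]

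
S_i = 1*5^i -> [1, 5, 25, 125, 625]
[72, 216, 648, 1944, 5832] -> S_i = 72*3^i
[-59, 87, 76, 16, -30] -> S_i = Random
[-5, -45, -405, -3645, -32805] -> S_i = -5*9^i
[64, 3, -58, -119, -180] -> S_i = 64 + -61*i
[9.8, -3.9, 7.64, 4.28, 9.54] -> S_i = Random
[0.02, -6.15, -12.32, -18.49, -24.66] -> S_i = 0.02 + -6.17*i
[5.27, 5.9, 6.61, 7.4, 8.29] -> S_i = 5.27*1.12^i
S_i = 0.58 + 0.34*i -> [0.58, 0.92, 1.26, 1.6, 1.94]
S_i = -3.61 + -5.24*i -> [-3.61, -8.85, -14.09, -19.33, -24.57]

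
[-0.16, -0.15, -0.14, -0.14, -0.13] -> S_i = -0.16*0.95^i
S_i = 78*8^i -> [78, 624, 4992, 39936, 319488]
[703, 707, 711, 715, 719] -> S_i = 703 + 4*i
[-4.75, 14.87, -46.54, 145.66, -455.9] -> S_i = -4.75*(-3.13)^i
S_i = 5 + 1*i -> [5, 6, 7, 8, 9]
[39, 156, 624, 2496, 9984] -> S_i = 39*4^i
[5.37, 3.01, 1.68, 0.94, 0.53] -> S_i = 5.37*0.56^i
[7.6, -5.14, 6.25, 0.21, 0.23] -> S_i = Random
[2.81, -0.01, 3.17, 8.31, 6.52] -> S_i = Random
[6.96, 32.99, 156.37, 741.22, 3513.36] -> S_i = 6.96*4.74^i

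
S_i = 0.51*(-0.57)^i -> [0.51, -0.29, 0.17, -0.09, 0.05]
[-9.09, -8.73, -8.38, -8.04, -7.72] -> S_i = -9.09*0.96^i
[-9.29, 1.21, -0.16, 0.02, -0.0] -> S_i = -9.29*(-0.13)^i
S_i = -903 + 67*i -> [-903, -836, -769, -702, -635]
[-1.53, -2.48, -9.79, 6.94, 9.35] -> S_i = Random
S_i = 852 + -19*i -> [852, 833, 814, 795, 776]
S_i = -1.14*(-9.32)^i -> [-1.14, 10.62, -99.02, 922.9, -8601.39]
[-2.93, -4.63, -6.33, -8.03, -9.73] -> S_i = -2.93 + -1.70*i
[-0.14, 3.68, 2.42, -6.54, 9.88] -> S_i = Random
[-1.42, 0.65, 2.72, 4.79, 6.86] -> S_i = -1.42 + 2.07*i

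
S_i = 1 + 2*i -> [1, 3, 5, 7, 9]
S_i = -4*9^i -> [-4, -36, -324, -2916, -26244]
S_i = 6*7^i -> [6, 42, 294, 2058, 14406]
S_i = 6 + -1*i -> [6, 5, 4, 3, 2]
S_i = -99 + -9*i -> [-99, -108, -117, -126, -135]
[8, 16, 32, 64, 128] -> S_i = 8*2^i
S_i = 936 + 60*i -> [936, 996, 1056, 1116, 1176]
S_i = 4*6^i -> [4, 24, 144, 864, 5184]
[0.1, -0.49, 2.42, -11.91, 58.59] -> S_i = 0.10*(-4.92)^i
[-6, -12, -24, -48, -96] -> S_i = -6*2^i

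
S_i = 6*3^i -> [6, 18, 54, 162, 486]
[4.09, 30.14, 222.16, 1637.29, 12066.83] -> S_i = 4.09*7.37^i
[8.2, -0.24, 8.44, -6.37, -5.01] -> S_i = Random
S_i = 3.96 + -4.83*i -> [3.96, -0.87, -5.7, -10.53, -15.36]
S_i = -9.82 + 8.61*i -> [-9.82, -1.21, 7.4, 16.01, 24.62]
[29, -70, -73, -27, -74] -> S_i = Random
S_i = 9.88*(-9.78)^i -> [9.88, -96.63, 945.01, -9242.16, 90388.33]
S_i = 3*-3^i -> [3, -9, 27, -81, 243]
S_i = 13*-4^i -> [13, -52, 208, -832, 3328]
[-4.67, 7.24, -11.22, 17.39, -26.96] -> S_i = -4.67*(-1.55)^i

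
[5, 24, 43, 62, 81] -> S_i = 5 + 19*i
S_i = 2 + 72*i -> [2, 74, 146, 218, 290]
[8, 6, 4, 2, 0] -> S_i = 8 + -2*i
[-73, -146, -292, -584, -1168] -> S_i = -73*2^i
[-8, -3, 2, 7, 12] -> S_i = -8 + 5*i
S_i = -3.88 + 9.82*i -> [-3.88, 5.94, 15.76, 25.58, 35.4]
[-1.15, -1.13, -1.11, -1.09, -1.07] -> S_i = -1.15 + 0.02*i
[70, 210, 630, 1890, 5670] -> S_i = 70*3^i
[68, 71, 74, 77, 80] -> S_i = 68 + 3*i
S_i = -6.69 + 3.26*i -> [-6.69, -3.43, -0.17, 3.09, 6.35]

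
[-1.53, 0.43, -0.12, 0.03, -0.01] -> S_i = -1.53*(-0.28)^i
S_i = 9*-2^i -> [9, -18, 36, -72, 144]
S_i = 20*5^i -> [20, 100, 500, 2500, 12500]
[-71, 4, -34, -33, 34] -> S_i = Random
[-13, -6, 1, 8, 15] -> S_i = -13 + 7*i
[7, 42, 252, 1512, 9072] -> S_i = 7*6^i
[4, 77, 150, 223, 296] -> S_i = 4 + 73*i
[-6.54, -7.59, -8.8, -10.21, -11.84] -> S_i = -6.54*1.16^i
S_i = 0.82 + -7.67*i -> [0.82, -6.85, -14.52, -22.19, -29.86]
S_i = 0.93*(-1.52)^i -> [0.93, -1.41, 2.15, -3.27, 4.96]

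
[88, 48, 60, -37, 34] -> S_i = Random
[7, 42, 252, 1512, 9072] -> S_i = 7*6^i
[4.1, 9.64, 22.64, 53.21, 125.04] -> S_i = 4.10*2.35^i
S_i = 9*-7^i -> [9, -63, 441, -3087, 21609]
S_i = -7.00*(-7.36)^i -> [-7.0, 51.52, -379.19, 2790.82, -20540.42]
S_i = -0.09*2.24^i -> [-0.09, -0.2, -0.45, -1.01, -2.27]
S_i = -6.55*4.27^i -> [-6.55, -27.97, -119.43, -509.95, -2177.47]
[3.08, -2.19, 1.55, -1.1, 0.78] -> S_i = 3.08*(-0.71)^i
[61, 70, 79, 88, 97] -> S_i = 61 + 9*i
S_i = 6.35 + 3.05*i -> [6.35, 9.4, 12.45, 15.5, 18.55]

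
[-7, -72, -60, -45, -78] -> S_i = Random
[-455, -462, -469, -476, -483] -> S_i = -455 + -7*i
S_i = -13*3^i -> [-13, -39, -117, -351, -1053]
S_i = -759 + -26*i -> [-759, -785, -811, -837, -863]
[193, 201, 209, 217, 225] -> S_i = 193 + 8*i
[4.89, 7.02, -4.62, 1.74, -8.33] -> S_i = Random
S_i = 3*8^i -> [3, 24, 192, 1536, 12288]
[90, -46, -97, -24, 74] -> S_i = Random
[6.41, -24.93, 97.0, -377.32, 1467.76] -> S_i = 6.41*(-3.89)^i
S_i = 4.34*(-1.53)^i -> [4.34, -6.64, 10.16, -15.54, 23.78]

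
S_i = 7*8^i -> [7, 56, 448, 3584, 28672]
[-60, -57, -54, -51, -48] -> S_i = -60 + 3*i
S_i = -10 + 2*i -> [-10, -8, -6, -4, -2]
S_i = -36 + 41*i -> [-36, 5, 46, 87, 128]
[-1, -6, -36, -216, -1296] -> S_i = -1*6^i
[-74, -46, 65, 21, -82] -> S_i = Random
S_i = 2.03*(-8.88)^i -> [2.03, -18.03, 160.07, -1421.46, 12622.57]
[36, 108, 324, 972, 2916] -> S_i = 36*3^i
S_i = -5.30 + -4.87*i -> [-5.3, -10.17, -15.04, -19.91, -24.78]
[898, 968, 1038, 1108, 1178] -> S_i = 898 + 70*i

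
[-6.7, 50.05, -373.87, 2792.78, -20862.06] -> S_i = -6.70*(-7.47)^i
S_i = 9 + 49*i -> [9, 58, 107, 156, 205]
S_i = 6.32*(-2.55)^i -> [6.32, -16.12, 41.1, -104.79, 267.23]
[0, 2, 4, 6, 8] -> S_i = 0 + 2*i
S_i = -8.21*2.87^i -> [-8.21, -23.56, -67.62, -194.08, -557.02]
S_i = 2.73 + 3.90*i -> [2.73, 6.63, 10.53, 14.43, 18.33]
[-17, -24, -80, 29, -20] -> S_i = Random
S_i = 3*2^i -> [3, 6, 12, 24, 48]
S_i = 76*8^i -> [76, 608, 4864, 38912, 311296]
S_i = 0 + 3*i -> [0, 3, 6, 9, 12]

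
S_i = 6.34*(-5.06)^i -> [6.34, -32.08, 162.33, -821.37, 4156.15]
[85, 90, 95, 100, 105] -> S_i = 85 + 5*i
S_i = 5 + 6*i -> [5, 11, 17, 23, 29]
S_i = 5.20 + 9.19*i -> [5.2, 14.39, 23.58, 32.77, 41.96]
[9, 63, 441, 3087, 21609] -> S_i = 9*7^i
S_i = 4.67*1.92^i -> [4.67, 8.97, 17.22, 33.05, 63.46]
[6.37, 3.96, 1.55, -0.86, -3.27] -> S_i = 6.37 + -2.41*i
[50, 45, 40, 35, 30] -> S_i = 50 + -5*i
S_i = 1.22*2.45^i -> [1.22, 2.99, 7.32, 17.94, 43.96]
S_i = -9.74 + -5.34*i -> [-9.74, -15.08, -20.42, -25.76, -31.1]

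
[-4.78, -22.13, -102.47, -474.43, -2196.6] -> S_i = -4.78*4.63^i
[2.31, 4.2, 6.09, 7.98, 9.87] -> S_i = 2.31 + 1.89*i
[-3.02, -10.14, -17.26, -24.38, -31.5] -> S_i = -3.02 + -7.12*i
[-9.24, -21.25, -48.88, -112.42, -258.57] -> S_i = -9.24*2.30^i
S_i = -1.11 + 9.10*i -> [-1.11, 7.99, 17.09, 26.19, 35.29]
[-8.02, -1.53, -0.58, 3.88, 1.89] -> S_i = Random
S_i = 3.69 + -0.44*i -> [3.69, 3.25, 2.81, 2.37, 1.93]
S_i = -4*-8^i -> [-4, 32, -256, 2048, -16384]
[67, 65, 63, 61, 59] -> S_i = 67 + -2*i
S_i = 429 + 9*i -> [429, 438, 447, 456, 465]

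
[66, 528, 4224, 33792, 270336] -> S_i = 66*8^i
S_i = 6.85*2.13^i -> [6.85, 14.59, 31.08, 66.2, 141.0]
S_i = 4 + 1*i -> [4, 5, 6, 7, 8]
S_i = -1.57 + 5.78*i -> [-1.57, 4.21, 9.99, 15.77, 21.55]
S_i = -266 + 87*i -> [-266, -179, -92, -5, 82]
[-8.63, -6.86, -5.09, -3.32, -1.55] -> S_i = -8.63 + 1.77*i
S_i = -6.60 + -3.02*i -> [-6.6, -9.62, -12.64, -15.66, -18.68]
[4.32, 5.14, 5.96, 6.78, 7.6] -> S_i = 4.32 + 0.82*i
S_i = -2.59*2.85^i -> [-2.59, -7.38, -21.04, -59.96, -170.88]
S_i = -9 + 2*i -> [-9, -7, -5, -3, -1]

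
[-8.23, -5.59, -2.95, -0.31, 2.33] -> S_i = -8.23 + 2.64*i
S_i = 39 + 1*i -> [39, 40, 41, 42, 43]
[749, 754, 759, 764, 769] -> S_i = 749 + 5*i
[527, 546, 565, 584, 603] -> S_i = 527 + 19*i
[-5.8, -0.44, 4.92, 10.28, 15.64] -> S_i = -5.80 + 5.36*i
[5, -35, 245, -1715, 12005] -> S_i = 5*-7^i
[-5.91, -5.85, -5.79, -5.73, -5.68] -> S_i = -5.91*0.99^i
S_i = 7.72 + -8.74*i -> [7.72, -1.02, -9.76, -18.5, -27.24]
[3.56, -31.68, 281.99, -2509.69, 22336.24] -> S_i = 3.56*(-8.90)^i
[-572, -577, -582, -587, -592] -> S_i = -572 + -5*i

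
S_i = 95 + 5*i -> [95, 100, 105, 110, 115]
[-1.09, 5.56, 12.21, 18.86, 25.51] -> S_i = -1.09 + 6.65*i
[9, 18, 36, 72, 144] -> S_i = 9*2^i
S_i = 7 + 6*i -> [7, 13, 19, 25, 31]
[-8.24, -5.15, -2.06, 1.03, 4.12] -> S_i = -8.24 + 3.09*i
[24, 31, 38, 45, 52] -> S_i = 24 + 7*i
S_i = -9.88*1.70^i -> [-9.88, -16.8, -28.55, -48.54, -82.52]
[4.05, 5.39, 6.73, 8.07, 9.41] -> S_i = 4.05 + 1.34*i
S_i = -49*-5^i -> [-49, 245, -1225, 6125, -30625]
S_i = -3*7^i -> [-3, -21, -147, -1029, -7203]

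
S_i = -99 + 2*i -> [-99, -97, -95, -93, -91]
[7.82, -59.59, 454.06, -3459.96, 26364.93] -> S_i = 7.82*(-7.62)^i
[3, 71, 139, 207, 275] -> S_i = 3 + 68*i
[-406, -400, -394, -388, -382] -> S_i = -406 + 6*i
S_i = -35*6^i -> [-35, -210, -1260, -7560, -45360]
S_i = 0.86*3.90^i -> [0.86, 3.35, 13.08, 51.01, 198.96]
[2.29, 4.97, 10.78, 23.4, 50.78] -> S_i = 2.29*2.17^i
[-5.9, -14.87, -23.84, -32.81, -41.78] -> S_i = -5.90 + -8.97*i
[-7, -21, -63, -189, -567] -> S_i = -7*3^i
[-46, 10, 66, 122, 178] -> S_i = -46 + 56*i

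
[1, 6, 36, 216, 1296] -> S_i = 1*6^i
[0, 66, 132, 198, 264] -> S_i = 0 + 66*i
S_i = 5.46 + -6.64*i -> [5.46, -1.18, -7.82, -14.46, -21.1]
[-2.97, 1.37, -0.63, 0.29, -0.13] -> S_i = -2.97*(-0.46)^i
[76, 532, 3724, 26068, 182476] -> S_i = 76*7^i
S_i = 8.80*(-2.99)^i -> [8.8, -26.31, 78.67, -235.23, 703.34]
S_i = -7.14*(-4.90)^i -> [-7.14, 34.99, -171.43, 840.01, -4116.07]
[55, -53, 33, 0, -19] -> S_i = Random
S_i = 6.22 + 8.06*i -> [6.22, 14.28, 22.34, 30.4, 38.46]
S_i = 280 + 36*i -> [280, 316, 352, 388, 424]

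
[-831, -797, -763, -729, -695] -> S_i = -831 + 34*i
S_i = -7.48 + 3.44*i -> [-7.48, -4.04, -0.6, 2.84, 6.28]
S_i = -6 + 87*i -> [-6, 81, 168, 255, 342]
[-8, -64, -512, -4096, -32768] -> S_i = -8*8^i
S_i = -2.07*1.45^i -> [-2.07, -3.0, -4.35, -6.31, -9.15]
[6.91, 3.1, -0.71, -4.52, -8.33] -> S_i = 6.91 + -3.81*i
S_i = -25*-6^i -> [-25, 150, -900, 5400, -32400]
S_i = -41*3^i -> [-41, -123, -369, -1107, -3321]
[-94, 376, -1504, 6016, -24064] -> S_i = -94*-4^i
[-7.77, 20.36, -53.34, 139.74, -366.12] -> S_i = -7.77*(-2.62)^i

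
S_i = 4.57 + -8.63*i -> [4.57, -4.06, -12.69, -21.32, -29.95]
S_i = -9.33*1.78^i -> [-9.33, -16.61, -29.56, -52.62, -93.66]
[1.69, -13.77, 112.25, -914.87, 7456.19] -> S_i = 1.69*(-8.15)^i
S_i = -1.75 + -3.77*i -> [-1.75, -5.52, -9.29, -13.06, -16.83]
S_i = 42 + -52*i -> [42, -10, -62, -114, -166]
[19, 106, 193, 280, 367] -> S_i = 19 + 87*i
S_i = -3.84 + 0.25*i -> [-3.84, -3.59, -3.34, -3.09, -2.84]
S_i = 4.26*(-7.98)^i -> [4.26, -33.99, 271.28, -2164.8, 17275.12]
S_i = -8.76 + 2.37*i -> [-8.76, -6.39, -4.02, -1.65, 0.72]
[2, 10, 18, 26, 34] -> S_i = 2 + 8*i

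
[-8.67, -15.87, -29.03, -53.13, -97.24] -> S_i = -8.67*1.83^i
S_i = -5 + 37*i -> [-5, 32, 69, 106, 143]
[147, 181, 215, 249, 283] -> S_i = 147 + 34*i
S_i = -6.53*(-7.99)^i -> [-6.53, 52.17, -416.88, 3330.84, -26613.4]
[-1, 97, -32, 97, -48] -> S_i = Random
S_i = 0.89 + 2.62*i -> [0.89, 3.51, 6.13, 8.75, 11.37]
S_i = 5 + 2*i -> [5, 7, 9, 11, 13]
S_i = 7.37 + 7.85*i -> [7.37, 15.22, 23.07, 30.92, 38.77]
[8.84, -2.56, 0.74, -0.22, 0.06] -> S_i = 8.84*(-0.29)^i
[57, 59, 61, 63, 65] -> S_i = 57 + 2*i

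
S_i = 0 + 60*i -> [0, 60, 120, 180, 240]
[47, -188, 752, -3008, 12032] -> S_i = 47*-4^i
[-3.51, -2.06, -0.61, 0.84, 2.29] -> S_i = -3.51 + 1.45*i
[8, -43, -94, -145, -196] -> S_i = 8 + -51*i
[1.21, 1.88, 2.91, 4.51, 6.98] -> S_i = 1.21*1.55^i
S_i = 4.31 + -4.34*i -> [4.31, -0.03, -4.37, -8.71, -13.05]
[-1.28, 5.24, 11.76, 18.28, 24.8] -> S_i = -1.28 + 6.52*i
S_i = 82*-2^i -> [82, -164, 328, -656, 1312]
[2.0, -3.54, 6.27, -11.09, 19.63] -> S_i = 2.00*(-1.77)^i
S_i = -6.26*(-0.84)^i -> [-6.26, 5.26, -4.42, 3.71, -3.12]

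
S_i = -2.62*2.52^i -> [-2.62, -6.6, -16.64, -41.93, -105.66]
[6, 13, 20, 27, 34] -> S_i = 6 + 7*i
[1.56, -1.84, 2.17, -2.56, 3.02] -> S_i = 1.56*(-1.18)^i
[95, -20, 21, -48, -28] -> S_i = Random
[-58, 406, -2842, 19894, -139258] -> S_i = -58*-7^i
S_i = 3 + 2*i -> [3, 5, 7, 9, 11]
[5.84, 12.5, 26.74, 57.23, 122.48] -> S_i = 5.84*2.14^i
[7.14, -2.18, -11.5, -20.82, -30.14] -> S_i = 7.14 + -9.32*i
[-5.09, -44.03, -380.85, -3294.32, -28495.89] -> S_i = -5.09*8.65^i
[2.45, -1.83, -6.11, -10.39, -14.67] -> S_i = 2.45 + -4.28*i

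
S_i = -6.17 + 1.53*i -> [-6.17, -4.64, -3.11, -1.58, -0.05]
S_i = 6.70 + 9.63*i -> [6.7, 16.33, 25.96, 35.59, 45.22]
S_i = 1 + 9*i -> [1, 10, 19, 28, 37]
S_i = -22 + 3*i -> [-22, -19, -16, -13, -10]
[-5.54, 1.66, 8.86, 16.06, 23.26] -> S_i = -5.54 + 7.20*i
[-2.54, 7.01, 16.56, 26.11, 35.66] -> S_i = -2.54 + 9.55*i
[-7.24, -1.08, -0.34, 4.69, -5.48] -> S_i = Random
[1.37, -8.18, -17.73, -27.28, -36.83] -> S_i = 1.37 + -9.55*i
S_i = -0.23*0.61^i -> [-0.23, -0.14, -0.09, -0.05, -0.03]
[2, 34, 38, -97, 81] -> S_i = Random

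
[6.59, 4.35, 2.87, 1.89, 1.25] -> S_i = 6.59*0.66^i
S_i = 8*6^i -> [8, 48, 288, 1728, 10368]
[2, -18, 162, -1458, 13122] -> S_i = 2*-9^i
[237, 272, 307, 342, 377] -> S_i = 237 + 35*i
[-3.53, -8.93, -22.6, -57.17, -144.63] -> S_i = -3.53*2.53^i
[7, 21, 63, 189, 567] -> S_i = 7*3^i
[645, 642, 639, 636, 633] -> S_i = 645 + -3*i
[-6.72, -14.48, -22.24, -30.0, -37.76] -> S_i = -6.72 + -7.76*i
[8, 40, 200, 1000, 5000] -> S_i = 8*5^i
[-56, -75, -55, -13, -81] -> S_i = Random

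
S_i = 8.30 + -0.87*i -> [8.3, 7.43, 6.56, 5.69, 4.82]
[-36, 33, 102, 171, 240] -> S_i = -36 + 69*i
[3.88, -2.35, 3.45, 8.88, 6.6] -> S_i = Random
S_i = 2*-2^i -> [2, -4, 8, -16, 32]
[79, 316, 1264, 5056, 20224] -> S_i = 79*4^i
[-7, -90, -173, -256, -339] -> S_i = -7 + -83*i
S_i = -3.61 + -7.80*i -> [-3.61, -11.41, -19.21, -27.01, -34.81]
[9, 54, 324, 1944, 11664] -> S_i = 9*6^i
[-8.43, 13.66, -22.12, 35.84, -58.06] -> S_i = -8.43*(-1.62)^i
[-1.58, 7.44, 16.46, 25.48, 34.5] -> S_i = -1.58 + 9.02*i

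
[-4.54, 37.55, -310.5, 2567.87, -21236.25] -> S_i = -4.54*(-8.27)^i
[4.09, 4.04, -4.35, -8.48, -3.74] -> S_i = Random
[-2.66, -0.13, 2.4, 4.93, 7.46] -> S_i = -2.66 + 2.53*i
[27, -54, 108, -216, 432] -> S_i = 27*-2^i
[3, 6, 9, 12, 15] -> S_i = 3 + 3*i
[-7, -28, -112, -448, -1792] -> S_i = -7*4^i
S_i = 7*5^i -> [7, 35, 175, 875, 4375]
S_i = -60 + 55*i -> [-60, -5, 50, 105, 160]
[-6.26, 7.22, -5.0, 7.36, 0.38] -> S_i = Random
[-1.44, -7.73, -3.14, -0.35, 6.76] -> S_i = Random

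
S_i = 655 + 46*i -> [655, 701, 747, 793, 839]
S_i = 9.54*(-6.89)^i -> [9.54, -65.73, 452.88, -3120.37, 21499.35]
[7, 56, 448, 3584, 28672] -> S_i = 7*8^i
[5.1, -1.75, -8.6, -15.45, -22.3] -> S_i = 5.10 + -6.85*i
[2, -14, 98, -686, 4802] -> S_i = 2*-7^i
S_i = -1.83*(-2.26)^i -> [-1.83, 4.14, -9.35, 21.12, -47.74]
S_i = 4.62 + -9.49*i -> [4.62, -4.87, -14.36, -23.85, -33.34]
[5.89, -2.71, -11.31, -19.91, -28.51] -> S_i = 5.89 + -8.60*i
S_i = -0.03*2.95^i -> [-0.03, -0.09, -0.26, -0.77, -2.27]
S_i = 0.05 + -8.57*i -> [0.05, -8.52, -17.09, -25.66, -34.23]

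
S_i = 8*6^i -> [8, 48, 288, 1728, 10368]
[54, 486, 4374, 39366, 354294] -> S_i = 54*9^i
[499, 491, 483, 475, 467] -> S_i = 499 + -8*i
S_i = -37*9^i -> [-37, -333, -2997, -26973, -242757]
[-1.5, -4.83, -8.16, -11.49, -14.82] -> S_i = -1.50 + -3.33*i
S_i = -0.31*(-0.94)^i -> [-0.31, 0.29, -0.27, 0.26, -0.24]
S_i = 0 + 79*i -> [0, 79, 158, 237, 316]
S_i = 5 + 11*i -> [5, 16, 27, 38, 49]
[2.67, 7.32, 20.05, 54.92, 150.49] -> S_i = 2.67*2.74^i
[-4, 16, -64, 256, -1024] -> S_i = -4*-4^i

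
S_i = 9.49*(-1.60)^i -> [9.49, -15.18, 24.29, -38.87, 62.19]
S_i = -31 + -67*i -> [-31, -98, -165, -232, -299]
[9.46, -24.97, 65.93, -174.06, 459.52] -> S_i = 9.46*(-2.64)^i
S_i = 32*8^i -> [32, 256, 2048, 16384, 131072]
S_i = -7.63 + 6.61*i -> [-7.63, -1.02, 5.59, 12.2, 18.81]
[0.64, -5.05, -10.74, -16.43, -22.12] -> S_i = 0.64 + -5.69*i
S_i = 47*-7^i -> [47, -329, 2303, -16121, 112847]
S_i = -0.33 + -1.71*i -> [-0.33, -2.04, -3.75, -5.46, -7.17]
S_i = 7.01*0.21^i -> [7.01, 1.47, 0.31, 0.06, 0.01]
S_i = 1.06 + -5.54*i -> [1.06, -4.48, -10.02, -15.56, -21.1]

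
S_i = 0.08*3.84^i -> [0.08, 0.31, 1.18, 4.53, 17.39]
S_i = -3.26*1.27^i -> [-3.26, -4.14, -5.26, -6.68, -8.48]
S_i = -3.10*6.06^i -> [-3.1, -18.79, -113.84, -689.89, -4180.73]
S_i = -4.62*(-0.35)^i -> [-4.62, 1.62, -0.57, 0.2, -0.07]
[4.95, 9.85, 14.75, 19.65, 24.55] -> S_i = 4.95 + 4.90*i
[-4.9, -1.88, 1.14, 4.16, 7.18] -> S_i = -4.90 + 3.02*i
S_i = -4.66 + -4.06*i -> [-4.66, -8.72, -12.78, -16.84, -20.9]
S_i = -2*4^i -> [-2, -8, -32, -128, -512]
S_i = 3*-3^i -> [3, -9, 27, -81, 243]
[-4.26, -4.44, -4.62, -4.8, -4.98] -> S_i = -4.26 + -0.18*i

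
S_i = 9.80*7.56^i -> [9.8, 74.09, 560.11, 4234.4, 32012.03]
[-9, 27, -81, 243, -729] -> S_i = -9*-3^i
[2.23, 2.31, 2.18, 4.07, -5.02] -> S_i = Random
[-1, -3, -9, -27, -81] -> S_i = -1*3^i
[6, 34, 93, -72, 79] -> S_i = Random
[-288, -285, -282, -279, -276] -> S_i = -288 + 3*i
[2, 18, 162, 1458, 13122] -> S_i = 2*9^i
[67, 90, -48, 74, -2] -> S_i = Random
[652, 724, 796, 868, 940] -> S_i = 652 + 72*i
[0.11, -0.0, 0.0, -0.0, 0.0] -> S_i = 0.11*(-0.02)^i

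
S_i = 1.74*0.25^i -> [1.74, 0.44, 0.11, 0.03, 0.01]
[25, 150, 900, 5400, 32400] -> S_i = 25*6^i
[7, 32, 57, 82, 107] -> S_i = 7 + 25*i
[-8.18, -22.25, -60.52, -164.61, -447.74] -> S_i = -8.18*2.72^i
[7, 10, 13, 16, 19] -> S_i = 7 + 3*i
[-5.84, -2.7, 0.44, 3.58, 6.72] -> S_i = -5.84 + 3.14*i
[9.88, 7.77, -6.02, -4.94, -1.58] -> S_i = Random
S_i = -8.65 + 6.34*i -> [-8.65, -2.31, 4.03, 10.37, 16.71]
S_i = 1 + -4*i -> [1, -3, -7, -11, -15]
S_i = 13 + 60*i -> [13, 73, 133, 193, 253]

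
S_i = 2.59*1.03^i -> [2.59, 2.67, 2.75, 2.83, 2.92]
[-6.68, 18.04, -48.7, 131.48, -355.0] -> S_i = -6.68*(-2.70)^i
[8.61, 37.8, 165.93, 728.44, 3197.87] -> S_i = 8.61*4.39^i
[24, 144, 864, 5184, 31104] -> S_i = 24*6^i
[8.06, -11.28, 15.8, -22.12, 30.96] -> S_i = 8.06*(-1.40)^i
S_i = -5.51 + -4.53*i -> [-5.51, -10.04, -14.57, -19.1, -23.63]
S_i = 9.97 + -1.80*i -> [9.97, 8.17, 6.37, 4.57, 2.77]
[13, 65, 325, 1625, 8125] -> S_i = 13*5^i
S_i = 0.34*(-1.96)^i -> [0.34, -0.67, 1.31, -2.56, 5.02]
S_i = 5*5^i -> [5, 25, 125, 625, 3125]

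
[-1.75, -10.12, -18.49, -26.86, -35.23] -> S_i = -1.75 + -8.37*i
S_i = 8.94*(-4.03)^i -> [8.94, -36.03, 145.19, -585.13, 2358.08]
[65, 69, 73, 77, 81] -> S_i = 65 + 4*i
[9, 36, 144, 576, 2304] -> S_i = 9*4^i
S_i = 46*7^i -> [46, 322, 2254, 15778, 110446]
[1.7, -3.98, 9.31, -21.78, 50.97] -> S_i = 1.70*(-2.34)^i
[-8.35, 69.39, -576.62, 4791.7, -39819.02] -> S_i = -8.35*(-8.31)^i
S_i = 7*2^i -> [7, 14, 28, 56, 112]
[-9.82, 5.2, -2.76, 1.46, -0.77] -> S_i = -9.82*(-0.53)^i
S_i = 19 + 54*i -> [19, 73, 127, 181, 235]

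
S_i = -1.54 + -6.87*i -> [-1.54, -8.41, -15.28, -22.15, -29.02]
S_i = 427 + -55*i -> [427, 372, 317, 262, 207]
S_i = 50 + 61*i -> [50, 111, 172, 233, 294]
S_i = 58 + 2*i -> [58, 60, 62, 64, 66]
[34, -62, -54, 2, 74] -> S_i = Random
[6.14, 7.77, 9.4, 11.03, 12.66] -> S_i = 6.14 + 1.63*i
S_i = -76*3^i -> [-76, -228, -684, -2052, -6156]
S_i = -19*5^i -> [-19, -95, -475, -2375, -11875]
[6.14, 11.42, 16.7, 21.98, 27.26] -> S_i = 6.14 + 5.28*i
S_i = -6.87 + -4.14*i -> [-6.87, -11.01, -15.15, -19.29, -23.43]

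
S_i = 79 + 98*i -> [79, 177, 275, 373, 471]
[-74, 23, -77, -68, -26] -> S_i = Random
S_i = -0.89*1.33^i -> [-0.89, -1.18, -1.57, -2.09, -2.78]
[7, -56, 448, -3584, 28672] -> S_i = 7*-8^i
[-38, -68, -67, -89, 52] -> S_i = Random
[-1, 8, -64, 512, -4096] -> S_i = -1*-8^i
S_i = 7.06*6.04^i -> [7.06, 42.64, 257.56, 1555.66, 9396.2]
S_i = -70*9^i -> [-70, -630, -5670, -51030, -459270]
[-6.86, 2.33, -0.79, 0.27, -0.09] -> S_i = -6.86*(-0.34)^i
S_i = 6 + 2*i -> [6, 8, 10, 12, 14]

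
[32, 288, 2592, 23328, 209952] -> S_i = 32*9^i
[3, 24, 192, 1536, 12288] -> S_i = 3*8^i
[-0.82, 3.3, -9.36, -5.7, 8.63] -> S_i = Random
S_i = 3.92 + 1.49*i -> [3.92, 5.41, 6.9, 8.39, 9.88]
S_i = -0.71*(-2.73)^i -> [-0.71, 1.94, -5.29, 14.45, -39.44]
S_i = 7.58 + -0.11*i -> [7.58, 7.47, 7.36, 7.25, 7.14]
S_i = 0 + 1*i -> [0, 1, 2, 3, 4]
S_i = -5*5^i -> [-5, -25, -125, -625, -3125]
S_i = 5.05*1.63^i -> [5.05, 8.23, 13.42, 21.87, 35.65]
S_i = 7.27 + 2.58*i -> [7.27, 9.85, 12.43, 15.01, 17.59]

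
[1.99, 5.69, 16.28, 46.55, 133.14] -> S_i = 1.99*2.86^i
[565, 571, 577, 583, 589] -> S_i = 565 + 6*i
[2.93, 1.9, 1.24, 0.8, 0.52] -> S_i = 2.93*0.65^i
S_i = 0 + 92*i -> [0, 92, 184, 276, 368]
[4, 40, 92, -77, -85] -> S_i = Random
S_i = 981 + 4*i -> [981, 985, 989, 993, 997]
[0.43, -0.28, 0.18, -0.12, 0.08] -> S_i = 0.43*(-0.65)^i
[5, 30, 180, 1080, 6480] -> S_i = 5*6^i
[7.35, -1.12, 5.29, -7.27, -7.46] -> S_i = Random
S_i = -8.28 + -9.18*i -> [-8.28, -17.46, -26.64, -35.82, -45.0]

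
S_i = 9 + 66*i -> [9, 75, 141, 207, 273]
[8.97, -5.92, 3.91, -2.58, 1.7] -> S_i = 8.97*(-0.66)^i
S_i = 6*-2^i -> [6, -12, 24, -48, 96]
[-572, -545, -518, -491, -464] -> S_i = -572 + 27*i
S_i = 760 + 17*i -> [760, 777, 794, 811, 828]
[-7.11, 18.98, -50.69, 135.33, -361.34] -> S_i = -7.11*(-2.67)^i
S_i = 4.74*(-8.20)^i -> [4.74, -38.87, 318.72, -2613.48, 21430.57]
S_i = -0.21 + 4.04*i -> [-0.21, 3.83, 7.87, 11.91, 15.95]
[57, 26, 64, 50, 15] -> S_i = Random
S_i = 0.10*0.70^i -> [0.1, 0.07, 0.05, 0.03, 0.02]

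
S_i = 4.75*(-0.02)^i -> [4.75, -0.1, 0.0, -0.0, 0.0]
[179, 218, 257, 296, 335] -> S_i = 179 + 39*i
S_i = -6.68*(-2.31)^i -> [-6.68, 15.43, -35.65, 82.34, -190.21]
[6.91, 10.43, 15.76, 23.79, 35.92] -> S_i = 6.91*1.51^i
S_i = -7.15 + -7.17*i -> [-7.15, -14.32, -21.49, -28.66, -35.83]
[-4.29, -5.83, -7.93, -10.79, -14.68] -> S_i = -4.29*1.36^i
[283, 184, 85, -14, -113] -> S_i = 283 + -99*i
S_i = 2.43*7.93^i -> [2.43, 19.27, 152.81, 1211.79, 9609.46]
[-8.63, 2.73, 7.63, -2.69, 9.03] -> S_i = Random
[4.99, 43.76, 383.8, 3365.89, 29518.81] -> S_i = 4.99*8.77^i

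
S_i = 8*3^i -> [8, 24, 72, 216, 648]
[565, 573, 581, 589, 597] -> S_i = 565 + 8*i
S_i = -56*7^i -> [-56, -392, -2744, -19208, -134456]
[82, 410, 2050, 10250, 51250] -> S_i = 82*5^i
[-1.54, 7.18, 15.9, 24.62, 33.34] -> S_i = -1.54 + 8.72*i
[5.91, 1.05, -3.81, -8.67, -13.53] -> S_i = 5.91 + -4.86*i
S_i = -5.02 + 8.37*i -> [-5.02, 3.35, 11.72, 20.09, 28.46]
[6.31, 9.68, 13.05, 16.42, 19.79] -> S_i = 6.31 + 3.37*i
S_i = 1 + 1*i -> [1, 2, 3, 4, 5]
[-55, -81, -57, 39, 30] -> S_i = Random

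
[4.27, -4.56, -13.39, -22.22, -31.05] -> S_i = 4.27 + -8.83*i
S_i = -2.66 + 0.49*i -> [-2.66, -2.17, -1.68, -1.19, -0.7]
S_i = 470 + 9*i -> [470, 479, 488, 497, 506]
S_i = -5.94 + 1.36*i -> [-5.94, -4.58, -3.22, -1.86, -0.5]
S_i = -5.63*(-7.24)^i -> [-5.63, 40.76, -295.11, 2136.6, -15469.01]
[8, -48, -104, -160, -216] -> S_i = 8 + -56*i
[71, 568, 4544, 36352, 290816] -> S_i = 71*8^i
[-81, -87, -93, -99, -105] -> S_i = -81 + -6*i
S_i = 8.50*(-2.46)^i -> [8.5, -20.91, 51.44, -126.54, 311.29]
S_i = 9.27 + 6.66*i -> [9.27, 15.93, 22.59, 29.25, 35.91]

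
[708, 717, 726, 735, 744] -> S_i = 708 + 9*i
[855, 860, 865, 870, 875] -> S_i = 855 + 5*i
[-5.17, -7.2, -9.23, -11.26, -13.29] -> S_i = -5.17 + -2.03*i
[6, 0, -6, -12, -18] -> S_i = 6 + -6*i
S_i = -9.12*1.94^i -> [-9.12, -17.69, -34.32, -66.59, -129.18]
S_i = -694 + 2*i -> [-694, -692, -690, -688, -686]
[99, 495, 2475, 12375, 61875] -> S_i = 99*5^i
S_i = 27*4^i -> [27, 108, 432, 1728, 6912]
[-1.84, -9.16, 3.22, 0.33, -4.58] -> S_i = Random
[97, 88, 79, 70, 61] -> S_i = 97 + -9*i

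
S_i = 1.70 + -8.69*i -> [1.7, -6.99, -15.68, -24.37, -33.06]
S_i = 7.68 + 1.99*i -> [7.68, 9.67, 11.66, 13.65, 15.64]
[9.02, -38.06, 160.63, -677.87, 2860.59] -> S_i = 9.02*(-4.22)^i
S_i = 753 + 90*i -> [753, 843, 933, 1023, 1113]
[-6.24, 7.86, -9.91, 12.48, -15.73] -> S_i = -6.24*(-1.26)^i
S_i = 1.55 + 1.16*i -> [1.55, 2.71, 3.87, 5.03, 6.19]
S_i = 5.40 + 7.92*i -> [5.4, 13.32, 21.24, 29.16, 37.08]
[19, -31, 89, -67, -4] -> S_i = Random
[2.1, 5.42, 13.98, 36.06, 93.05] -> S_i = 2.10*2.58^i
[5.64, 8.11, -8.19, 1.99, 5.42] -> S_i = Random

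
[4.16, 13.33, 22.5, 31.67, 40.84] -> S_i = 4.16 + 9.17*i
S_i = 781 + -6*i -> [781, 775, 769, 763, 757]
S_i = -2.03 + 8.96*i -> [-2.03, 6.93, 15.89, 24.85, 33.81]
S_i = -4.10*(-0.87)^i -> [-4.1, 3.57, -3.1, 2.7, -2.35]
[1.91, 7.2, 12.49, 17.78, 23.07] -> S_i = 1.91 + 5.29*i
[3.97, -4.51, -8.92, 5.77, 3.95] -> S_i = Random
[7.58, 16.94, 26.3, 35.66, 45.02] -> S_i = 7.58 + 9.36*i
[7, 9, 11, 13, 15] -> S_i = 7 + 2*i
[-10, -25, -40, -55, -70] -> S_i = -10 + -15*i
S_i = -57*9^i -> [-57, -513, -4617, -41553, -373977]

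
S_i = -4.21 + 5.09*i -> [-4.21, 0.88, 5.97, 11.06, 16.15]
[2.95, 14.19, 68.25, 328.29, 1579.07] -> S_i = 2.95*4.81^i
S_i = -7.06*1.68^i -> [-7.06, -11.86, -19.93, -33.48, -56.24]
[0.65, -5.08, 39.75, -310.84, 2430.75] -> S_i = 0.65*(-7.82)^i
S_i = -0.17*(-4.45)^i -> [-0.17, 0.76, -3.37, 14.98, -66.66]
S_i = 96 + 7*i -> [96, 103, 110, 117, 124]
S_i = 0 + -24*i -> [0, -24, -48, -72, -96]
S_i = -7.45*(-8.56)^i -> [-7.45, 63.77, -545.89, 4672.8, -39999.2]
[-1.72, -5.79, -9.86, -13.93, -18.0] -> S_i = -1.72 + -4.07*i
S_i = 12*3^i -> [12, 36, 108, 324, 972]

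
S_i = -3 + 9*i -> [-3, 6, 15, 24, 33]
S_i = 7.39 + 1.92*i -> [7.39, 9.31, 11.23, 13.15, 15.07]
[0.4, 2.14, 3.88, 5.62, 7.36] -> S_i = 0.40 + 1.74*i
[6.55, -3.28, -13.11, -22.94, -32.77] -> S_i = 6.55 + -9.83*i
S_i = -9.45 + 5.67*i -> [-9.45, -3.78, 1.89, 7.56, 13.23]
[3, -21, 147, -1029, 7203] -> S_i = 3*-7^i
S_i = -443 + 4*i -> [-443, -439, -435, -431, -427]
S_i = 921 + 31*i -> [921, 952, 983, 1014, 1045]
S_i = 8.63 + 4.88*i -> [8.63, 13.51, 18.39, 23.27, 28.15]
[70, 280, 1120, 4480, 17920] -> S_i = 70*4^i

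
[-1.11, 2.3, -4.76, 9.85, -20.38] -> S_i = -1.11*(-2.07)^i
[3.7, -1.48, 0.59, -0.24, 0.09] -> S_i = 3.70*(-0.40)^i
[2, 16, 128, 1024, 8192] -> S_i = 2*8^i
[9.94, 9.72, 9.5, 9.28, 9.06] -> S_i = 9.94 + -0.22*i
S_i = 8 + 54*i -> [8, 62, 116, 170, 224]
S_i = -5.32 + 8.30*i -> [-5.32, 2.98, 11.28, 19.58, 27.88]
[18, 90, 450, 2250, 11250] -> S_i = 18*5^i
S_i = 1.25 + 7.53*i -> [1.25, 8.78, 16.31, 23.84, 31.37]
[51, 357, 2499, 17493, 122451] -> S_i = 51*7^i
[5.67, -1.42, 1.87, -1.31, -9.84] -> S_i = Random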